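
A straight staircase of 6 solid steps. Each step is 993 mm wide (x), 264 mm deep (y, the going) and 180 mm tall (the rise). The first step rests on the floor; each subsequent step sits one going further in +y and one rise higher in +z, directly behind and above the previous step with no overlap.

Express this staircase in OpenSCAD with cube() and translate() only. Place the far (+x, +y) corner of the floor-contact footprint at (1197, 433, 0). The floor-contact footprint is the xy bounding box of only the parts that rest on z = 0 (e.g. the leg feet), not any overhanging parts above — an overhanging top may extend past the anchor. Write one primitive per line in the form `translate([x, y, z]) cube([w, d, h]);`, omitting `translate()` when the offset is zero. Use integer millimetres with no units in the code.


translate([204, 169, 0]) cube([993, 264, 180]);
translate([204, 433, 180]) cube([993, 264, 180]);
translate([204, 697, 360]) cube([993, 264, 180]);
translate([204, 961, 540]) cube([993, 264, 180]);
translate([204, 1225, 720]) cube([993, 264, 180]);
translate([204, 1489, 900]) cube([993, 264, 180]);


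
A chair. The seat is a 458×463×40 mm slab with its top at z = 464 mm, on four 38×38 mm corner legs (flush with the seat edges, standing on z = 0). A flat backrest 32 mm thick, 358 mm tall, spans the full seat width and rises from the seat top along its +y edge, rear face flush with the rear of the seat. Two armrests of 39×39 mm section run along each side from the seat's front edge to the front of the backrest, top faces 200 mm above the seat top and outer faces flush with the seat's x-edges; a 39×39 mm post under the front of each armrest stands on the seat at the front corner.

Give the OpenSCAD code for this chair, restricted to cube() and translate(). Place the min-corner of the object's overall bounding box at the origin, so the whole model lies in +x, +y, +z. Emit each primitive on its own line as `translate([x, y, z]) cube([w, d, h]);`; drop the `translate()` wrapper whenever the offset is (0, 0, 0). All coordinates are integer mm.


translate([0, 0, 424]) cube([458, 463, 40]);
cube([38, 38, 424]);
translate([420, 0, 0]) cube([38, 38, 424]);
translate([0, 425, 0]) cube([38, 38, 424]);
translate([420, 425, 0]) cube([38, 38, 424]);
translate([0, 431, 464]) cube([458, 32, 358]);
translate([0, 0, 625]) cube([39, 431, 39]);
translate([419, 0, 625]) cube([39, 431, 39]);
translate([0, 0, 464]) cube([39, 39, 161]);
translate([419, 0, 464]) cube([39, 39, 161]);


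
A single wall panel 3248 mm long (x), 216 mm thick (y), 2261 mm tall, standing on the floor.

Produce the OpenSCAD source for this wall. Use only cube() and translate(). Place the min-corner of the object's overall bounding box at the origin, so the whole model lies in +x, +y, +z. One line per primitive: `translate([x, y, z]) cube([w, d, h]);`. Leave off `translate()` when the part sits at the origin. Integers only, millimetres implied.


cube([3248, 216, 2261]);


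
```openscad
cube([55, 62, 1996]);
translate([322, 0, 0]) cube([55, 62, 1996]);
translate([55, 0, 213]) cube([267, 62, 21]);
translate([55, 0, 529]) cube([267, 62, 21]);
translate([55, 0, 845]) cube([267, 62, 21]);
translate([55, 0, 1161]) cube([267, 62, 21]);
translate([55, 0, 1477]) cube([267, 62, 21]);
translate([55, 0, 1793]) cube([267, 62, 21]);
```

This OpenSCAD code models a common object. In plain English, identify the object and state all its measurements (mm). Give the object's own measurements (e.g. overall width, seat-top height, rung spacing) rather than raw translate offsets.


A straight ladder. Two 55×62 mm vertical rails, 1996 mm tall, stand 377 mm apart (outside-to-outside) with their front faces coplanar on the −y side. 6 rungs, each 62 mm deep and 21 mm tall, span between the inner faces of the rails, front faces flush with the rails. The lowest rung's underside is at z = 213 mm and rungs are spaced 316 mm apart (underside to underside).


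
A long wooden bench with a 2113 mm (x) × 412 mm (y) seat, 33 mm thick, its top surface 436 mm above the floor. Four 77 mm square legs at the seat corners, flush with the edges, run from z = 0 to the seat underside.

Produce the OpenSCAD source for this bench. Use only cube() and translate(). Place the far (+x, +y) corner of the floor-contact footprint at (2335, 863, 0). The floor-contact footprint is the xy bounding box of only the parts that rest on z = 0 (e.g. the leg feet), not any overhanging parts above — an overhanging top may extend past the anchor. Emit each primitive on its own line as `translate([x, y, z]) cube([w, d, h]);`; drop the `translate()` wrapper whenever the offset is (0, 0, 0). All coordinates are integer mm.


translate([222, 451, 403]) cube([2113, 412, 33]);
translate([222, 451, 0]) cube([77, 77, 403]);
translate([222, 786, 0]) cube([77, 77, 403]);
translate([2258, 451, 0]) cube([77, 77, 403]);
translate([2258, 786, 0]) cube([77, 77, 403]);


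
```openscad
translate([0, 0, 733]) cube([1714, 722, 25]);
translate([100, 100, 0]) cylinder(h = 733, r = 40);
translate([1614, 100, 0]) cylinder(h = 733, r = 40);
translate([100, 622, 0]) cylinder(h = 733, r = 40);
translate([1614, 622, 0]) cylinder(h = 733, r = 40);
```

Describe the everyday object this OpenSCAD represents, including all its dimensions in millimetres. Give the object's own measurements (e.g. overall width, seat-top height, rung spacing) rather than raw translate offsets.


A table: top 1714 mm (x) × 722 mm (y), 25 mm thick, upper face at z = 758 mm, on four round legs of 80 mm diameter, each leg's bounding box inset 60 mm from the nearest pair of top edges from z = 0 to the bottom of the top.


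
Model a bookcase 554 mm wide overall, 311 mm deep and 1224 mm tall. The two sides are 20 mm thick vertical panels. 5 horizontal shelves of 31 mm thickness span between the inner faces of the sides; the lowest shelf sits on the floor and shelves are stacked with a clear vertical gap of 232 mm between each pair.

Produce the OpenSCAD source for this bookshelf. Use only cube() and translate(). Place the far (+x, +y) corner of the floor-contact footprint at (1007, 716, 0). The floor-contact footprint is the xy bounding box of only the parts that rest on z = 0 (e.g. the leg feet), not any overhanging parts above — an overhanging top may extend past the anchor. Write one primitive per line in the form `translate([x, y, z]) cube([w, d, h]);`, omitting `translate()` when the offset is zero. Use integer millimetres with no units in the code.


translate([453, 405, 0]) cube([20, 311, 1224]);
translate([987, 405, 0]) cube([20, 311, 1224]);
translate([473, 405, 0]) cube([514, 311, 31]);
translate([473, 405, 263]) cube([514, 311, 31]);
translate([473, 405, 526]) cube([514, 311, 31]);
translate([473, 405, 789]) cube([514, 311, 31]);
translate([473, 405, 1052]) cube([514, 311, 31]);


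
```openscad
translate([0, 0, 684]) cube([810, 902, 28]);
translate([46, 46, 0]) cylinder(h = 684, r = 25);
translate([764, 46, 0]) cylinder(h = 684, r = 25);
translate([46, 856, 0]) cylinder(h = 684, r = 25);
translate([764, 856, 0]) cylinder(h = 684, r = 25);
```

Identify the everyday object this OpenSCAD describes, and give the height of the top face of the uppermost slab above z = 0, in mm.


A table. The table height is 712 mm.

A 810×902×28 slab sits at z = 684 on four Ø50 mm round legs — a table. The top surface is at 684 + 28 = 712 mm.


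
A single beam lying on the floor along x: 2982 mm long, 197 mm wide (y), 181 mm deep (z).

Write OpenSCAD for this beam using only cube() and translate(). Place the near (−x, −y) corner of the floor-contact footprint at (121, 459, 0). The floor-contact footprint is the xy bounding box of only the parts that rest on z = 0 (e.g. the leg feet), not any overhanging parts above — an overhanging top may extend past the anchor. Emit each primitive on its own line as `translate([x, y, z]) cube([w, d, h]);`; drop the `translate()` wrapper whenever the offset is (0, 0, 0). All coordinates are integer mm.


translate([121, 459, 0]) cube([2982, 197, 181]);


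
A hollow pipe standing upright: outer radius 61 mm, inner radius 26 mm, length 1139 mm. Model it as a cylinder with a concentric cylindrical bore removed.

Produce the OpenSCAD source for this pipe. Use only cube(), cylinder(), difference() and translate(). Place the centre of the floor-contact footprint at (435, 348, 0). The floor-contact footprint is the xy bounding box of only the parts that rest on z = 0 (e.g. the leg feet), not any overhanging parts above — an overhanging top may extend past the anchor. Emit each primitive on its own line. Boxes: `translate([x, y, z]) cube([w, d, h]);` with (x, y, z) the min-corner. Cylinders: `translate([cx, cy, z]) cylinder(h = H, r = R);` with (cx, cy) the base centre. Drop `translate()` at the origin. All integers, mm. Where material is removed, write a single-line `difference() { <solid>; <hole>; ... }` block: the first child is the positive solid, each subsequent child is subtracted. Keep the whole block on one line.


difference() { translate([435, 348, 0]) cylinder(h = 1139, r = 61); translate([435, 348, 0]) cylinder(h = 1139, r = 26); }


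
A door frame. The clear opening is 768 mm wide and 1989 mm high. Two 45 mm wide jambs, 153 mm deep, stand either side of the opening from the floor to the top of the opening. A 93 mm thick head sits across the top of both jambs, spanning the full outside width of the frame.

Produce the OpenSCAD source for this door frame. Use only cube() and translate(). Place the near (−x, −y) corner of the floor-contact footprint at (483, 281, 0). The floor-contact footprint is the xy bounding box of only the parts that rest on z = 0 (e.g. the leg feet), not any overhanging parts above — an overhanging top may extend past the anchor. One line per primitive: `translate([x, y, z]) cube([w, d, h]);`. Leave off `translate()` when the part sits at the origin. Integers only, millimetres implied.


translate([483, 281, 0]) cube([45, 153, 1989]);
translate([1296, 281, 0]) cube([45, 153, 1989]);
translate([483, 281, 1989]) cube([858, 153, 93]);


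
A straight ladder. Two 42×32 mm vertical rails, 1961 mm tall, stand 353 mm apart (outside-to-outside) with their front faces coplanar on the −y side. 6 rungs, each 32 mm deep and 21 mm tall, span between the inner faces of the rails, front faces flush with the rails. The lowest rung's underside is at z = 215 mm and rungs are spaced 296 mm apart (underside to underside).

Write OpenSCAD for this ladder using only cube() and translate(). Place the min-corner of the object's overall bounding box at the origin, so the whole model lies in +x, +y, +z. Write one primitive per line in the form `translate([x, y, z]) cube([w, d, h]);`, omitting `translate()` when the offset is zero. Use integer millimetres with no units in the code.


cube([42, 32, 1961]);
translate([311, 0, 0]) cube([42, 32, 1961]);
translate([42, 0, 215]) cube([269, 32, 21]);
translate([42, 0, 511]) cube([269, 32, 21]);
translate([42, 0, 807]) cube([269, 32, 21]);
translate([42, 0, 1103]) cube([269, 32, 21]);
translate([42, 0, 1399]) cube([269, 32, 21]);
translate([42, 0, 1695]) cube([269, 32, 21]);


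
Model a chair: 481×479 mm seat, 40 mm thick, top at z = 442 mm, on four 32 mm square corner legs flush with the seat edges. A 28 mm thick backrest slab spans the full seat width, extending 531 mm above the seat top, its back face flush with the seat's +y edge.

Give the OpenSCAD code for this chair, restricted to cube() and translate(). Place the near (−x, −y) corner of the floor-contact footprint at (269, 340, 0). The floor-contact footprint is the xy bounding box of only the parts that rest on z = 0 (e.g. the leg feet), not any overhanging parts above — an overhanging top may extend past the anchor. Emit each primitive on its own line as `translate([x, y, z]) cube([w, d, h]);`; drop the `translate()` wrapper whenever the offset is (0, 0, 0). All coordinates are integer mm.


translate([269, 340, 402]) cube([481, 479, 40]);
translate([269, 340, 0]) cube([32, 32, 402]);
translate([718, 340, 0]) cube([32, 32, 402]);
translate([269, 787, 0]) cube([32, 32, 402]);
translate([718, 787, 0]) cube([32, 32, 402]);
translate([269, 791, 442]) cube([481, 28, 531]);


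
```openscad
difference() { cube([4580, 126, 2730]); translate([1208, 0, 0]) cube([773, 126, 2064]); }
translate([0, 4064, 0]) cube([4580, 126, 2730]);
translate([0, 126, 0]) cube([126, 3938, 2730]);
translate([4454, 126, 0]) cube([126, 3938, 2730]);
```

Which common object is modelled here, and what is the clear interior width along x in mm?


A single room. The interior width is 4328 mm.

Four walls enclosing a rectangle with a door in the front wall — a room. Outside width 4580 minus two 126 mm walls gives 4328 mm.


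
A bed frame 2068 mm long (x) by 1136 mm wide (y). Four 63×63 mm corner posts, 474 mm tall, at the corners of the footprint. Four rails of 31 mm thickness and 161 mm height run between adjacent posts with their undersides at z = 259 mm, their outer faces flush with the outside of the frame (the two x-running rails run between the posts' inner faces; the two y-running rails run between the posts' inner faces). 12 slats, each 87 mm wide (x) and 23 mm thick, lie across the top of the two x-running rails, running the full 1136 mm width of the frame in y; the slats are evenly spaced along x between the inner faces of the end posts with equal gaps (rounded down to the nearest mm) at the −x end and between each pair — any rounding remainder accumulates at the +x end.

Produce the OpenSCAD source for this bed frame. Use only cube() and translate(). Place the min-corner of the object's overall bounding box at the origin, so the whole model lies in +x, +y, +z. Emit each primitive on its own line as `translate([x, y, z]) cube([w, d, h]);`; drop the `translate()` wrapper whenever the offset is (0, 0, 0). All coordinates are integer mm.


cube([63, 63, 474]);
translate([0, 1073, 0]) cube([63, 63, 474]);
translate([2005, 0, 0]) cube([63, 63, 474]);
translate([2005, 1073, 0]) cube([63, 63, 474]);
translate([63, 0, 259]) cube([1942, 31, 161]);
translate([63, 1105, 259]) cube([1942, 31, 161]);
translate([0, 63, 259]) cube([31, 1010, 161]);
translate([2037, 63, 259]) cube([31, 1010, 161]);
translate([132, 0, 420]) cube([87, 1136, 23]);
translate([288, 0, 420]) cube([87, 1136, 23]);
translate([444, 0, 420]) cube([87, 1136, 23]);
translate([600, 0, 420]) cube([87, 1136, 23]);
translate([756, 0, 420]) cube([87, 1136, 23]);
translate([912, 0, 420]) cube([87, 1136, 23]);
translate([1068, 0, 420]) cube([87, 1136, 23]);
translate([1224, 0, 420]) cube([87, 1136, 23]);
translate([1380, 0, 420]) cube([87, 1136, 23]);
translate([1536, 0, 420]) cube([87, 1136, 23]);
translate([1692, 0, 420]) cube([87, 1136, 23]);
translate([1848, 0, 420]) cube([87, 1136, 23]);


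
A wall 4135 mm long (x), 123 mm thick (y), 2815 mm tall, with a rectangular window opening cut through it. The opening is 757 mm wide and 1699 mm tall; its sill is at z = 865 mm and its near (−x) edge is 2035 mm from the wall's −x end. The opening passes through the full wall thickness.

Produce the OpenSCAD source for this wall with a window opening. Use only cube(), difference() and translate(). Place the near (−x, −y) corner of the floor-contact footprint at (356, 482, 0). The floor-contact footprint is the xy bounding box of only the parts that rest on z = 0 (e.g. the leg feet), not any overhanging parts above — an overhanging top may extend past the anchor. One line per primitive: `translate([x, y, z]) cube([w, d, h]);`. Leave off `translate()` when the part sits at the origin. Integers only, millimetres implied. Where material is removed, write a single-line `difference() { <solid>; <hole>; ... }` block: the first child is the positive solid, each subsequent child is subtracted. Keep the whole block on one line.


difference() { translate([356, 482, 0]) cube([4135, 123, 2815]); translate([2391, 482, 865]) cube([757, 123, 1699]); }


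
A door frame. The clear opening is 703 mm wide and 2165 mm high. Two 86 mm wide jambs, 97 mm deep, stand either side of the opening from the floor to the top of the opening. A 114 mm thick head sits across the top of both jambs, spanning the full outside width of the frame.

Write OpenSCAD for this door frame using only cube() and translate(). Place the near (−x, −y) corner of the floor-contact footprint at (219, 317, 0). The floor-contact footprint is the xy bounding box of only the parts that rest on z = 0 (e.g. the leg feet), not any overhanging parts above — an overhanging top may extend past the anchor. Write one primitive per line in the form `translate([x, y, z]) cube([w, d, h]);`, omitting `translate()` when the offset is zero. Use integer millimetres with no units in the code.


translate([219, 317, 0]) cube([86, 97, 2165]);
translate([1008, 317, 0]) cube([86, 97, 2165]);
translate([219, 317, 2165]) cube([875, 97, 114]);


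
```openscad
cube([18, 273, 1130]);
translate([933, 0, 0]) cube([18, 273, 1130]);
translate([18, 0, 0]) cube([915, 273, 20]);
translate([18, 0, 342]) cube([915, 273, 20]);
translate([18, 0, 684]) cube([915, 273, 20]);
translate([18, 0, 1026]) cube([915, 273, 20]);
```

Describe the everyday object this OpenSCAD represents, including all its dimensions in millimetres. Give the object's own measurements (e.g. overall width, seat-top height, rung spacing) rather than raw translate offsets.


An open bookshelf. Two side panels, each 18 mm thick, 273 mm deep and 1130 mm tall, stand 951 mm apart (outside-to-outside). Between them sit 4 shelves, each 20 mm thick and 273 mm deep, spanning the full gap between the sides. The bottom shelf rests on the floor (its underside at z = 0) and the clear gap between one shelf's top and the next shelf's underside is 322 mm.


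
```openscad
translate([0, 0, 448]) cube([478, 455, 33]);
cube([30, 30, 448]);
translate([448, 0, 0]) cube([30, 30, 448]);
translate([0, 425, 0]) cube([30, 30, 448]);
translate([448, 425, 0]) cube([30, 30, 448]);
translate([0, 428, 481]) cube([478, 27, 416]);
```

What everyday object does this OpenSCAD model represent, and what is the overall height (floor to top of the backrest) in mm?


A chair. The overall height is 897 mm.

A slab on four corner posts with a tall panel at the back — a chair. The seat slab sits at z = 448 with thickness 33, and the 416 mm backrest starts at the seat top, so the overall height is 448 + 33 + 416 = 897 mm.


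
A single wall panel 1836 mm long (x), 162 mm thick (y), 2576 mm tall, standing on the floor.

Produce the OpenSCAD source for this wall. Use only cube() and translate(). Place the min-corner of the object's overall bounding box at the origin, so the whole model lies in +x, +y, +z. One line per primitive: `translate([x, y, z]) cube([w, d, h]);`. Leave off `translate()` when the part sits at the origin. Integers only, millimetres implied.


cube([1836, 162, 2576]);


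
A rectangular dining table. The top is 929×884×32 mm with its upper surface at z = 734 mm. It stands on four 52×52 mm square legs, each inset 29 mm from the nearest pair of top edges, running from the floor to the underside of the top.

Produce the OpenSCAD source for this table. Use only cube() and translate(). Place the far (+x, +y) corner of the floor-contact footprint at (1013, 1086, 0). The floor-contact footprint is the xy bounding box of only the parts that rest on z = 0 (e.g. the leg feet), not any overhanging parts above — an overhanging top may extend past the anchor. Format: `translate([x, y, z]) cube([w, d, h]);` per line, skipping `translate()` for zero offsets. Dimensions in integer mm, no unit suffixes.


translate([113, 231, 702]) cube([929, 884, 32]);
translate([142, 260, 0]) cube([52, 52, 702]);
translate([961, 260, 0]) cube([52, 52, 702]);
translate([142, 1034, 0]) cube([52, 52, 702]);
translate([961, 1034, 0]) cube([52, 52, 702]);


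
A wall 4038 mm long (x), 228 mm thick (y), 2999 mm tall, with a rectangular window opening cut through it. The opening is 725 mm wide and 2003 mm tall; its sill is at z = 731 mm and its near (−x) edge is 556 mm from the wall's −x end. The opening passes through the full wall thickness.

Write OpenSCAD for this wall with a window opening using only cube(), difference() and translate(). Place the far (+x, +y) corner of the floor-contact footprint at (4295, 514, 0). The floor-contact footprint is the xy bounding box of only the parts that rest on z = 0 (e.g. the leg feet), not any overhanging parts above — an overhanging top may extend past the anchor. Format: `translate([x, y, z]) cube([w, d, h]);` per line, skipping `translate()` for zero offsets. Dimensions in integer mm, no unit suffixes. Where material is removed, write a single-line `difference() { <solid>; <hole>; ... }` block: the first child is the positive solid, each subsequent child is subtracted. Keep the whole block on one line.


difference() { translate([257, 286, 0]) cube([4038, 228, 2999]); translate([813, 286, 731]) cube([725, 228, 2003]); }


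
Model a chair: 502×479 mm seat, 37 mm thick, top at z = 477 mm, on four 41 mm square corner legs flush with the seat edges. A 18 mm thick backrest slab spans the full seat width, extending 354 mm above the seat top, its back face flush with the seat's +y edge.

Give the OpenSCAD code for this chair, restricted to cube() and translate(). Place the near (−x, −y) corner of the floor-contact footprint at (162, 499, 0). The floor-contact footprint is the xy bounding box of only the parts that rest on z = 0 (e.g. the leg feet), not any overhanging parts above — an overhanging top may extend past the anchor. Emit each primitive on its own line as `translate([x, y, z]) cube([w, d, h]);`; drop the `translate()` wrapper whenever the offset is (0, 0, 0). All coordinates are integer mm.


translate([162, 499, 440]) cube([502, 479, 37]);
translate([162, 499, 0]) cube([41, 41, 440]);
translate([623, 499, 0]) cube([41, 41, 440]);
translate([162, 937, 0]) cube([41, 41, 440]);
translate([623, 937, 0]) cube([41, 41, 440]);
translate([162, 960, 477]) cube([502, 18, 354]);


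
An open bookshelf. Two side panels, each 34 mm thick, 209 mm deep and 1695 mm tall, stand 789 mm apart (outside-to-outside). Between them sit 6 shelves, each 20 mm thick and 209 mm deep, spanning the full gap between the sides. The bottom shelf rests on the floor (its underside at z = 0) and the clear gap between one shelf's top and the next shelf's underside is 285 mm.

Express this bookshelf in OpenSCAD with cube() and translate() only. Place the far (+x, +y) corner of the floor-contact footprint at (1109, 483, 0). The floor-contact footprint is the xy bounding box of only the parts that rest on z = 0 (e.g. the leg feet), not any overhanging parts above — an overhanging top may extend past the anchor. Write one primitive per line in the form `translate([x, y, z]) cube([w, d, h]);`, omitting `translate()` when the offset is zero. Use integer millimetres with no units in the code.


translate([320, 274, 0]) cube([34, 209, 1695]);
translate([1075, 274, 0]) cube([34, 209, 1695]);
translate([354, 274, 0]) cube([721, 209, 20]);
translate([354, 274, 305]) cube([721, 209, 20]);
translate([354, 274, 610]) cube([721, 209, 20]);
translate([354, 274, 915]) cube([721, 209, 20]);
translate([354, 274, 1220]) cube([721, 209, 20]);
translate([354, 274, 1525]) cube([721, 209, 20]);


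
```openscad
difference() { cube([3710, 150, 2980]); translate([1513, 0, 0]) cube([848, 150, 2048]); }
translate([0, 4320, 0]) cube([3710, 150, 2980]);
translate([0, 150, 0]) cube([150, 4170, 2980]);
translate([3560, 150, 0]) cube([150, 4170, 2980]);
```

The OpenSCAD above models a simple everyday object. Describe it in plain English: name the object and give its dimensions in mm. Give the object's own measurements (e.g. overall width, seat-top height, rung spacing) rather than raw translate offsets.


A single room: four walls, each 2980 mm tall and 150 mm thick, enclosing an outside footprint 3710×4470 mm (x × y), no floor or roof. The front and back walls (−y and +y sides) run the full x-width; the side walls fit between their inner faces. A door opening 848 mm wide and 2048 mm tall is cut through the front wall from the floor up, its −x edge 1513 mm from the wall's −x end.


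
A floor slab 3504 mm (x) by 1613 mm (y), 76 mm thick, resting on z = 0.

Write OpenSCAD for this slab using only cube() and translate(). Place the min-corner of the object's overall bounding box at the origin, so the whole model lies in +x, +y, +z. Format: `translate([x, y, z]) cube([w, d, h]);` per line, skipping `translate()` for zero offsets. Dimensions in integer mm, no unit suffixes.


cube([3504, 1613, 76]);


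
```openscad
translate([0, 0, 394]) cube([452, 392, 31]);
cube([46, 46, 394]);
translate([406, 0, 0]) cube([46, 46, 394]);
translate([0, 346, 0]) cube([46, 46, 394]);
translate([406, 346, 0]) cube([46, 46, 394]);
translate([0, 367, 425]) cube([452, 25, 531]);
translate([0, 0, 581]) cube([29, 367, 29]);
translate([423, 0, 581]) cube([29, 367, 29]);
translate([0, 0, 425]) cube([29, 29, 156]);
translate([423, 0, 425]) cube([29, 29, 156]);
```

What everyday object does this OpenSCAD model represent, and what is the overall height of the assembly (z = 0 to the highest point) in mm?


A chair. The overall height is 956 mm.

A slab on four corner posts with a tall panel at the back — a chair. The seat slab sits at z = 394 with thickness 31, and the 531 mm backrest starts at the seat top, so the overall height is 394 + 31 + 531 = 956 mm.


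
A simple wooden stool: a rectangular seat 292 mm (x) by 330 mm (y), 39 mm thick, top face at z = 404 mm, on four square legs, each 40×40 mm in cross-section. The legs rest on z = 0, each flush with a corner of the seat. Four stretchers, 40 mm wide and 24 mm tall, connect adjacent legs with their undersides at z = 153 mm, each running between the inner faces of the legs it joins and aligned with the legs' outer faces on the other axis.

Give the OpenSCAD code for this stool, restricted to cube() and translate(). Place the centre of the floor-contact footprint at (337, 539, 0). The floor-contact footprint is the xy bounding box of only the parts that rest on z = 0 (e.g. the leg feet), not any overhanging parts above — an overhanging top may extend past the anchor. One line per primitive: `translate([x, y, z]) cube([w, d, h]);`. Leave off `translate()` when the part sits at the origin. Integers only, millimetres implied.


// leg_h = 404 - 39 = 365
// stretcher span = 292 - 2*40 = 212
translate([191, 374, 365]) cube([292, 330, 39]);
translate([191, 374, 0]) cube([40, 40, 365]);
translate([443, 374, 0]) cube([40, 40, 365]);
translate([191, 664, 0]) cube([40, 40, 365]);
translate([443, 664, 0]) cube([40, 40, 365]);
translate([231, 374, 153]) cube([212, 40, 24]);
translate([231, 664, 153]) cube([212, 40, 24]);
translate([191, 414, 153]) cube([40, 250, 24]);
translate([443, 414, 153]) cube([40, 250, 24]);


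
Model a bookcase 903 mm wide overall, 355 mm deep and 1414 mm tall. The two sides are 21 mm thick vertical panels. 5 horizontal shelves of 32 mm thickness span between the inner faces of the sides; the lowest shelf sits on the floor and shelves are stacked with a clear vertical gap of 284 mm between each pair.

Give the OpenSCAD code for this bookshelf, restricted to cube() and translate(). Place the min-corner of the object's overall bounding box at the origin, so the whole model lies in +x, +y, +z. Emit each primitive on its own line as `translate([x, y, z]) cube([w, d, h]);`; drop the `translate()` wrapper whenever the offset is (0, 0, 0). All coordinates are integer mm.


cube([21, 355, 1414]);
translate([882, 0, 0]) cube([21, 355, 1414]);
translate([21, 0, 0]) cube([861, 355, 32]);
translate([21, 0, 316]) cube([861, 355, 32]);
translate([21, 0, 632]) cube([861, 355, 32]);
translate([21, 0, 948]) cube([861, 355, 32]);
translate([21, 0, 1264]) cube([861, 355, 32]);


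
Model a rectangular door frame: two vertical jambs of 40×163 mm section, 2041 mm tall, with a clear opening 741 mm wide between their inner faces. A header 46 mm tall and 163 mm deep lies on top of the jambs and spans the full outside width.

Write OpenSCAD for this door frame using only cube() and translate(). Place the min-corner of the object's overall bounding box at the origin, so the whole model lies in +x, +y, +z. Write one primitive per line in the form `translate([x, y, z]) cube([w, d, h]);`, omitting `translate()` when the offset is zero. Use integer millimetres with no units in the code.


cube([40, 163, 2041]);
translate([781, 0, 0]) cube([40, 163, 2041]);
translate([0, 0, 2041]) cube([821, 163, 46]);


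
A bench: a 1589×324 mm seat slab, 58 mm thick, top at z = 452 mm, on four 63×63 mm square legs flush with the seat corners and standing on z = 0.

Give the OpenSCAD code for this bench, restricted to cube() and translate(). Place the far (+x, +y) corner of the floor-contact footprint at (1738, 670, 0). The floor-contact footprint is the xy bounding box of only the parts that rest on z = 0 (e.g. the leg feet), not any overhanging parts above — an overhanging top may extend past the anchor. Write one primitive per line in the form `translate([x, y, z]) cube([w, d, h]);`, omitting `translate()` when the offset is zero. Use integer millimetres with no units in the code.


translate([149, 346, 394]) cube([1589, 324, 58]);
translate([149, 346, 0]) cube([63, 63, 394]);
translate([149, 607, 0]) cube([63, 63, 394]);
translate([1675, 346, 0]) cube([63, 63, 394]);
translate([1675, 607, 0]) cube([63, 63, 394]);


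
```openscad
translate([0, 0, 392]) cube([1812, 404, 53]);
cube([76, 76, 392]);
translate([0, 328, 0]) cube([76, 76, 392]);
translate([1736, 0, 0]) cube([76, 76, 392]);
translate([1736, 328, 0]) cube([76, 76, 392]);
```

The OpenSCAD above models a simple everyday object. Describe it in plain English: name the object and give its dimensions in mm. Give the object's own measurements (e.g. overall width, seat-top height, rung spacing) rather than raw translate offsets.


A bench: a 1812×404 mm seat slab, 53 mm thick, top at z = 445 mm, on four 76×76 mm square legs flush with the seat corners and standing on z = 0.


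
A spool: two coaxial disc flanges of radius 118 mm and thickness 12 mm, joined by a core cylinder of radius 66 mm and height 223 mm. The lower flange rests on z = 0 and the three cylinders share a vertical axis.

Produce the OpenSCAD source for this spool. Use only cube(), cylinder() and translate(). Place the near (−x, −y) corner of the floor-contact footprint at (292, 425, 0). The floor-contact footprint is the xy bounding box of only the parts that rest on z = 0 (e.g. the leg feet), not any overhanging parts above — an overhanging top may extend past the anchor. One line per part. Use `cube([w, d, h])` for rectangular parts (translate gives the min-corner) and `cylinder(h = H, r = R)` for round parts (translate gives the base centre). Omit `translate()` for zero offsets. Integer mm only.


translate([410, 543, 0]) cylinder(h = 12, r = 118);
translate([410, 543, 12]) cylinder(h = 223, r = 66);
translate([410, 543, 235]) cylinder(h = 12, r = 118);


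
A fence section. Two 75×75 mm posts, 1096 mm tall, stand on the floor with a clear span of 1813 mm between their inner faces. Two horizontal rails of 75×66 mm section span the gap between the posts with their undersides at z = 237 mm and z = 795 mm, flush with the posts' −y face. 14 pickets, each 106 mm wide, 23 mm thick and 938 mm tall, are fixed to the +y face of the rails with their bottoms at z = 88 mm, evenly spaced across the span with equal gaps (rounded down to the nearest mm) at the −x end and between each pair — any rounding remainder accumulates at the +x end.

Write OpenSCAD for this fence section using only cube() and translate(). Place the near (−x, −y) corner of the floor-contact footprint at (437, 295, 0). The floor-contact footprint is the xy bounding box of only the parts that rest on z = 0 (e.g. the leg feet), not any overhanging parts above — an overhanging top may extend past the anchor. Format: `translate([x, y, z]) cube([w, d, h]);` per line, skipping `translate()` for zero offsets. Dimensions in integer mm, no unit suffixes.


translate([437, 295, 0]) cube([75, 75, 1096]);
translate([2325, 295, 0]) cube([75, 75, 1096]);
translate([512, 295, 237]) cube([1813, 75, 66]);
translate([512, 295, 795]) cube([1813, 75, 66]);
translate([533, 370, 88]) cube([106, 23, 938]);
translate([660, 370, 88]) cube([106, 23, 938]);
translate([787, 370, 88]) cube([106, 23, 938]);
translate([914, 370, 88]) cube([106, 23, 938]);
translate([1041, 370, 88]) cube([106, 23, 938]);
translate([1168, 370, 88]) cube([106, 23, 938]);
translate([1295, 370, 88]) cube([106, 23, 938]);
translate([1422, 370, 88]) cube([106, 23, 938]);
translate([1549, 370, 88]) cube([106, 23, 938]);
translate([1676, 370, 88]) cube([106, 23, 938]);
translate([1803, 370, 88]) cube([106, 23, 938]);
translate([1930, 370, 88]) cube([106, 23, 938]);
translate([2057, 370, 88]) cube([106, 23, 938]);
translate([2184, 370, 88]) cube([106, 23, 938]);


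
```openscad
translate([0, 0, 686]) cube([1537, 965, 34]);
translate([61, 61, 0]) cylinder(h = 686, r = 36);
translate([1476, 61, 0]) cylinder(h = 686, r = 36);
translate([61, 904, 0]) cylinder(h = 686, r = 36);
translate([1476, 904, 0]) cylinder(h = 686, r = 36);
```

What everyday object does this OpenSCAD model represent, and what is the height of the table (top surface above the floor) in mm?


A table. The table height is 720 mm.

A 1537×965×34 slab sits at z = 686 on four Ø72 mm round legs — a table. The top surface is at 686 + 34 = 720 mm.


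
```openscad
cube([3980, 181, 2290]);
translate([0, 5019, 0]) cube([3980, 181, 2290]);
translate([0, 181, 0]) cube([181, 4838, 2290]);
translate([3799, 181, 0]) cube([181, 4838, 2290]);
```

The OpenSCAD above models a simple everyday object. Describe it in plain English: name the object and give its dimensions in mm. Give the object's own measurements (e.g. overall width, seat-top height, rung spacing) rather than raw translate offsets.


The wall frame of a small rectangular building: four walls, each 2290 mm tall and 181 mm thick, enclosing a footprint 3980 mm (x) by 5200 mm (y) outside-to-outside, with no floor or roof. The front and back walls (the −y and +y sides) span the full width; the two side walls fit between them.


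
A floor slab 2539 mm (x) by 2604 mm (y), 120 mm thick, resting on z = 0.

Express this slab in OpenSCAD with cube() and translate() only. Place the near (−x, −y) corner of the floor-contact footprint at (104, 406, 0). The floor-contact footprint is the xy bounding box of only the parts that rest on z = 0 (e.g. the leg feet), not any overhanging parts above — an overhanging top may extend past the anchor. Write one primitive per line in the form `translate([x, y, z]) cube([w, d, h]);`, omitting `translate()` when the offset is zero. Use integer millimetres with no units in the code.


translate([104, 406, 0]) cube([2539, 2604, 120]);


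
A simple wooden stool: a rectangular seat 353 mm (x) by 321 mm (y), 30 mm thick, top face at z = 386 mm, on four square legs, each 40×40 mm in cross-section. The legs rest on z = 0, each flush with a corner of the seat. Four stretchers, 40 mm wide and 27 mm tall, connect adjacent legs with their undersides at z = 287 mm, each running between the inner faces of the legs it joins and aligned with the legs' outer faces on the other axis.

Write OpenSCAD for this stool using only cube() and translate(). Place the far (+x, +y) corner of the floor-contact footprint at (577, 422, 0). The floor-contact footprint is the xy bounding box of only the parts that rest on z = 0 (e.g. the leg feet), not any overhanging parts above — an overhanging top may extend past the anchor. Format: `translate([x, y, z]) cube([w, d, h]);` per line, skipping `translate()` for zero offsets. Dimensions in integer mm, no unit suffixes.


translate([224, 101, 356]) cube([353, 321, 30]);
translate([224, 101, 0]) cube([40, 40, 356]);
translate([537, 101, 0]) cube([40, 40, 356]);
translate([224, 382, 0]) cube([40, 40, 356]);
translate([537, 382, 0]) cube([40, 40, 356]);
translate([264, 101, 287]) cube([273, 40, 27]);
translate([264, 382, 287]) cube([273, 40, 27]);
translate([224, 141, 287]) cube([40, 241, 27]);
translate([537, 141, 287]) cube([40, 241, 27]);


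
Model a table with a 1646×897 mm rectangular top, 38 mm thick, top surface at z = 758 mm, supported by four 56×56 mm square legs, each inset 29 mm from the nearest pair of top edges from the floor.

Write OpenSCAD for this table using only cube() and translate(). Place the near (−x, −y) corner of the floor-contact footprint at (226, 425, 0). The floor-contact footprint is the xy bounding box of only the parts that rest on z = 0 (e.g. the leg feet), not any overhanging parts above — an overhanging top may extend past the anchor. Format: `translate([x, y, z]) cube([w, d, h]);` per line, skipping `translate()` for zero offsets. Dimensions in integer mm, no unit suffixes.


translate([197, 396, 720]) cube([1646, 897, 38]);
translate([226, 425, 0]) cube([56, 56, 720]);
translate([1758, 425, 0]) cube([56, 56, 720]);
translate([226, 1208, 0]) cube([56, 56, 720]);
translate([1758, 1208, 0]) cube([56, 56, 720]);


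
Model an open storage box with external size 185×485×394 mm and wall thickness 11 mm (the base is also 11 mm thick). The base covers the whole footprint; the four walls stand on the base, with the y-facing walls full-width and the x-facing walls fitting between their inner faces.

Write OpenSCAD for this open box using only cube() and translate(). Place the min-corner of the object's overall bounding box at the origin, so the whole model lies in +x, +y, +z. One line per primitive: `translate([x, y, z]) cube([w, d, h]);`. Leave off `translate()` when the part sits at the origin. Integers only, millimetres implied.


cube([185, 485, 11]);
translate([0, 0, 11]) cube([185, 11, 383]);
translate([0, 474, 11]) cube([185, 11, 383]);
translate([0, 11, 11]) cube([11, 463, 383]);
translate([174, 11, 11]) cube([11, 463, 383]);


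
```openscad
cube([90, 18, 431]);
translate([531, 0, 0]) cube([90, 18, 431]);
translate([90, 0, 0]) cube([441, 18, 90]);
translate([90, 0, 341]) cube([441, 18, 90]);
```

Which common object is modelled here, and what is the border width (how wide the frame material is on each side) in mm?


A picture frame. The border width is 90 mm.

Four thin pieces enclosing a rectangular opening — a picture frame. The two full-height stiles are 431 mm tall; the top rail sits at z = 341 and is 90 mm tall, so the border above the opening is 431 − 341 = 90 mm, matching the stile x-width.


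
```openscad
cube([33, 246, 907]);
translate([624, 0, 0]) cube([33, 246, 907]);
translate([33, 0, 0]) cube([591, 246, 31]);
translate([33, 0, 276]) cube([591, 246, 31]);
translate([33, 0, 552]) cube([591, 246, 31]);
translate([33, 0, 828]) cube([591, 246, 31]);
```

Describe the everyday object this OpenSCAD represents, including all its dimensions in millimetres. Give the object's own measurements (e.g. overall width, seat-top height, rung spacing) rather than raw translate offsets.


An open bookshelf. Two side panels, each 33 mm thick, 246 mm deep and 907 mm tall, stand 657 mm apart (outside-to-outside). Between them sit 4 shelves, each 31 mm thick and 246 mm deep, spanning the full gap between the sides. The bottom shelf rests on the floor (its underside at z = 0) and the clear gap between one shelf's top and the next shelf's underside is 245 mm.


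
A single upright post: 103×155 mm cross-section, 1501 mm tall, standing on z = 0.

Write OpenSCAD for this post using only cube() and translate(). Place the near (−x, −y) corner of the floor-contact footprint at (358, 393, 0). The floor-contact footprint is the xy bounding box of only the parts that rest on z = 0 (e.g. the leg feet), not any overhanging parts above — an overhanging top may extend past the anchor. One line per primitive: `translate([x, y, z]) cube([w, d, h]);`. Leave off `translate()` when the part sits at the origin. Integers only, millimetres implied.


translate([358, 393, 0]) cube([103, 155, 1501]);
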